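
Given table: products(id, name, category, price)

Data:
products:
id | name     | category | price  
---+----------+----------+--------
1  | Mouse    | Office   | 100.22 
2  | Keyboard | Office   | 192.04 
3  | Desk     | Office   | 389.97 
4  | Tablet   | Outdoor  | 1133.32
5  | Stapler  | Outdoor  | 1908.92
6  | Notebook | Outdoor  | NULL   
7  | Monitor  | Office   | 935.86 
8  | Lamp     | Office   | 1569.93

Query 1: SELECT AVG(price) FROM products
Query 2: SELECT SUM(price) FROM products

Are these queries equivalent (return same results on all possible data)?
No, not equivalent

Query 1 returns: [(890.0371428571428,)]
Query 2 returns: [(6230.26,)]

Reason: AVG vs SUM give different aggregate values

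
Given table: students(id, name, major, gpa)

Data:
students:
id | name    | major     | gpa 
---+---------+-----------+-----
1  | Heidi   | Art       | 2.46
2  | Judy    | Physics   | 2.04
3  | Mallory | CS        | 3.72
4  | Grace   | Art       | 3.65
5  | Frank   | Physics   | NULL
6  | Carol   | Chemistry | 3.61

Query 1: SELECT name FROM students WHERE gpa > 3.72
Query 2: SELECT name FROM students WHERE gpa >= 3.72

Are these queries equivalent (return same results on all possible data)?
No, not equivalent

Query 1 returns: []
Query 2 returns: [('Mallory',)]

Reason: > vs >= gives different results when gpa = 3.72 exists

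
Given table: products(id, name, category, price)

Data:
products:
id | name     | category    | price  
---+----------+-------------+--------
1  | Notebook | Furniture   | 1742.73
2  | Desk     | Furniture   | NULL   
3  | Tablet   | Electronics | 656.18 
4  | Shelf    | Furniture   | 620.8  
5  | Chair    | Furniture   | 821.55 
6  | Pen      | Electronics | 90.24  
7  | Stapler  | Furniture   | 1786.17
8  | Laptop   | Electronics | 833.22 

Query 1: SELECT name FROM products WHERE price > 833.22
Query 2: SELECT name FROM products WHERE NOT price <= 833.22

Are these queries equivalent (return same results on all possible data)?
Yes, equivalent

Both queries return: [('Notebook',), ('Stapler',)]

Reason: Both filter price > 833.22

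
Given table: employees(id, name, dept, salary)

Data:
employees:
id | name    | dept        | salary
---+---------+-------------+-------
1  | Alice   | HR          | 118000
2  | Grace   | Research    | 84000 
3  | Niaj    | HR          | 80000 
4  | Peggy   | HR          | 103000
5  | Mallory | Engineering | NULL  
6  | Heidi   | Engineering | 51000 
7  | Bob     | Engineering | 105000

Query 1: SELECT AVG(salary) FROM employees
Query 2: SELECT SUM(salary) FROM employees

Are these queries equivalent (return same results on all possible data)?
No, not equivalent

Query 1 returns: [(90166.66666666667,)]
Query 2 returns: [(541000,)]

Reason: AVG vs SUM give different aggregate values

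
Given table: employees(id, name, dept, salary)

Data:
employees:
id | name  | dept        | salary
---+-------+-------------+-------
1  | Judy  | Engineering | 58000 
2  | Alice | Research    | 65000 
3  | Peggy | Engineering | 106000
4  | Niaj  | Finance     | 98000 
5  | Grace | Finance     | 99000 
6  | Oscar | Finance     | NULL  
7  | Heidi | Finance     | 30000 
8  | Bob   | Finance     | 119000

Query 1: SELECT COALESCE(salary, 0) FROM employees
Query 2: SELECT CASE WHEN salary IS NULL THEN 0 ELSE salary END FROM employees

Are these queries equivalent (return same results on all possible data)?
Yes, equivalent

Both queries return: [(0,), (30000,), (58000,), (65000,), (98000,), (99000,), (106000,), (119000,)]

Reason: COALESCE vs CASE for NULL handling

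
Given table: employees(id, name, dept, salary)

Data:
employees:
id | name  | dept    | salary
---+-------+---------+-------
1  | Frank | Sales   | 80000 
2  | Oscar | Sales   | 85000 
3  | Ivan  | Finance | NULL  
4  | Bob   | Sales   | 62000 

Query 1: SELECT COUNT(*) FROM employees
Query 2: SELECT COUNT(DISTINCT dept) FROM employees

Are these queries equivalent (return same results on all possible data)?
No, not equivalent

Query 1 returns: [(4,)]
Query 2 returns: [(2,)]

Reason: COUNT(*) counts rows, COUNT(DISTINCT dept) counts unique depts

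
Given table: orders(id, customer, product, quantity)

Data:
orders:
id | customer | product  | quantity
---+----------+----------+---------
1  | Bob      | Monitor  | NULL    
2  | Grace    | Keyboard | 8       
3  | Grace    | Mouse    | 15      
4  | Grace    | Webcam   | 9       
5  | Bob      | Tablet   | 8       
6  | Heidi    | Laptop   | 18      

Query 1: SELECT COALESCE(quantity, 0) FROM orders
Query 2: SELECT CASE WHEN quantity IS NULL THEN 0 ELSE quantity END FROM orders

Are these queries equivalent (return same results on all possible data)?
Yes, equivalent

Both queries return: [(0,), (8,), (8,), (9,), (15,), (18,)]

Reason: COALESCE vs CASE for NULL handling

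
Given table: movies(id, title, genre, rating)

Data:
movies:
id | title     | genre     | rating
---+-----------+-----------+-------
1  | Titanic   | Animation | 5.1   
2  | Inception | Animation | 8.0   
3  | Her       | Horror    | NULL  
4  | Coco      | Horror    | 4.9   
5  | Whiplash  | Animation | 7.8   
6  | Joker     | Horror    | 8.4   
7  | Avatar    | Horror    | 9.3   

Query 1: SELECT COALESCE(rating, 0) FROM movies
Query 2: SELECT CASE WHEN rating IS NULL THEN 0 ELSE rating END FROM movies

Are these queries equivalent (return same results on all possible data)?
Yes, equivalent

Both queries return: [(0,), (4.9,), (5.1,), (7.8,), (8.0,), (8.4,), (9.3,)]

Reason: COALESCE vs CASE for NULL handling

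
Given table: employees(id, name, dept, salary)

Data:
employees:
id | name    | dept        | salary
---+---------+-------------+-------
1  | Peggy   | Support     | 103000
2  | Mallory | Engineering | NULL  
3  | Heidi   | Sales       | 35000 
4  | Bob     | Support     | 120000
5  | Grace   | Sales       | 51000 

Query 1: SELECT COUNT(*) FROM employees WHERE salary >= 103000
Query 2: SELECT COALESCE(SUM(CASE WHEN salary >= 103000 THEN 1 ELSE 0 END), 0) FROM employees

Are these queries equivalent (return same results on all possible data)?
Yes, equivalent

Both queries return: [(2,)]

Reason: COUNT with WHERE vs conditional SUM (COALESCE handles empty-table NULL)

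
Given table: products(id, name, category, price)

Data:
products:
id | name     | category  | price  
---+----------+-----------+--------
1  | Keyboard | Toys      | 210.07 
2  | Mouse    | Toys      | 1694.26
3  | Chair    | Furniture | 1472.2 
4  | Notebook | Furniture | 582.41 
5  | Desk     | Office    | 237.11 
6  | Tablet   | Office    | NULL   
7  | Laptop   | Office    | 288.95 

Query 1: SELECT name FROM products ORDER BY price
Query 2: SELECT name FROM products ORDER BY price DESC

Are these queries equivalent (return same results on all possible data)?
No, not equivalent

Query 1 returns: [('Tablet',), ('Keyboard',), ('Desk',), ('Laptop',), ('Notebook',), ('Chair',), ('Mouse',)]
Query 2 returns: [('Mouse',), ('Chair',), ('Notebook',), ('Laptop',), ('Desk',), ('Keyboard',), ('Tablet',)]

Reason: ASC vs DESC gives opposite ordering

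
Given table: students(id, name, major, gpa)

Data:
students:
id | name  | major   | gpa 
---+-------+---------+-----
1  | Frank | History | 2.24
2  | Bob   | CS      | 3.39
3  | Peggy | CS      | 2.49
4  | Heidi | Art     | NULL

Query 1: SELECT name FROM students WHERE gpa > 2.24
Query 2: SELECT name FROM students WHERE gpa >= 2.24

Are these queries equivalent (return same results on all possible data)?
No, not equivalent

Query 1 returns: [('Bob',), ('Peggy',)]
Query 2 returns: [('Frank',), ('Bob',), ('Peggy',)]

Reason: > vs >= gives different results when gpa = 2.24 exists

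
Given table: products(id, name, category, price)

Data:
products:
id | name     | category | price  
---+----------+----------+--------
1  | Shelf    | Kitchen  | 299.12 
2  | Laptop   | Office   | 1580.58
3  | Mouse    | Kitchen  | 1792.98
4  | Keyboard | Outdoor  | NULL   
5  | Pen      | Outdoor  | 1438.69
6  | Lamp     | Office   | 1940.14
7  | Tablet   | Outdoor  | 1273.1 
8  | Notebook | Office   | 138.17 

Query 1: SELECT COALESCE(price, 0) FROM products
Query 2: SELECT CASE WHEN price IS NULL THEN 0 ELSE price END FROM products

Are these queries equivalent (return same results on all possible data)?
Yes, equivalent

Both queries return: [(0,), (138.17,), (299.12,), (1273.1,), (1438.69,), (1580.58,), (1792.98,), (1940.14,)]

Reason: COALESCE vs CASE for NULL handling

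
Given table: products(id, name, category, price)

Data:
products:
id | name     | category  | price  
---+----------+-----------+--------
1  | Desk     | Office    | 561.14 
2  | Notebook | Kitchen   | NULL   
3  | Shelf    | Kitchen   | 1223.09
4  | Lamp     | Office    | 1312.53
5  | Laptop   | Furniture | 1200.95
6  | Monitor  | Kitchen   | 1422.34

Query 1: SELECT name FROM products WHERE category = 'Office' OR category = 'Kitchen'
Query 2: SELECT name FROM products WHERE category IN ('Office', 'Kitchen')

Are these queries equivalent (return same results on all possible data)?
Yes, equivalent

Both queries return: [('Desk',), ('Lamp',), ('Monitor',), ('Notebook',), ('Shelf',)]

Reason: OR vs IN are equivalent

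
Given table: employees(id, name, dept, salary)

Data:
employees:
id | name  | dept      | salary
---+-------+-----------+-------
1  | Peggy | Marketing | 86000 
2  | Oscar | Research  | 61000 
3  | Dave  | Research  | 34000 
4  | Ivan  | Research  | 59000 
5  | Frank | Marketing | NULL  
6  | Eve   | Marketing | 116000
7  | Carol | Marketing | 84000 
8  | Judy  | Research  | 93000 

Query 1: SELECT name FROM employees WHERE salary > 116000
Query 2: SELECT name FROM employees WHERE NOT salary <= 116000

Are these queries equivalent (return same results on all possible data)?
Yes, equivalent

Both queries return: []

Reason: Both filter salary > 116000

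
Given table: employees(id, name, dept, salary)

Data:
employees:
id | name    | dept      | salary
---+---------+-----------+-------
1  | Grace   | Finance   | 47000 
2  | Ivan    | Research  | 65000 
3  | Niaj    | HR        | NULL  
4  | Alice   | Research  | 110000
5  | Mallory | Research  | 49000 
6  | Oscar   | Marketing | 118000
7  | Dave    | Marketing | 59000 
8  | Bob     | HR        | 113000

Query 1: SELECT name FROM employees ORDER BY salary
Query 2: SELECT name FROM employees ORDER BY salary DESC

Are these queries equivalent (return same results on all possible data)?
No, not equivalent

Query 1 returns: [('Niaj',), ('Grace',), ('Mallory',), ('Dave',), ('Ivan',), ('Alice',), ('Bob',), ('Oscar',)]
Query 2 returns: [('Oscar',), ('Bob',), ('Alice',), ('Ivan',), ('Dave',), ('Mallory',), ('Grace',), ('Niaj',)]

Reason: ASC vs DESC gives opposite ordering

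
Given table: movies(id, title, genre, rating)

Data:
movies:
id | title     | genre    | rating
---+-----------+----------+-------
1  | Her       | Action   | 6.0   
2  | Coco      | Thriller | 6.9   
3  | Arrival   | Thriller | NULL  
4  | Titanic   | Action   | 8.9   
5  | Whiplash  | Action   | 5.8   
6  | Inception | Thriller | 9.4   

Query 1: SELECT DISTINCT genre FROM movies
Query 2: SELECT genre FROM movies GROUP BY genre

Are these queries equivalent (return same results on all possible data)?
Yes, equivalent

Both queries return: [('Action',), ('Thriller',)]

Reason: Both get unique genres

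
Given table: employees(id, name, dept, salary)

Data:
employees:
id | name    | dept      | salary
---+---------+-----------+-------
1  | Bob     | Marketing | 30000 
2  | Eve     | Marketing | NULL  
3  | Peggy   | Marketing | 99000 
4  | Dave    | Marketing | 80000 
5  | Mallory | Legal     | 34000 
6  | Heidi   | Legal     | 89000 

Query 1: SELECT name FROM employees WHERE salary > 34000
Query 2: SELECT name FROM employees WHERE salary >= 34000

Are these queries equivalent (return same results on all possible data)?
No, not equivalent

Query 1 returns: [('Peggy',), ('Dave',), ('Heidi',)]
Query 2 returns: [('Peggy',), ('Dave',), ('Mallory',), ('Heidi',)]

Reason: > vs >= gives different results when salary = 34000 exists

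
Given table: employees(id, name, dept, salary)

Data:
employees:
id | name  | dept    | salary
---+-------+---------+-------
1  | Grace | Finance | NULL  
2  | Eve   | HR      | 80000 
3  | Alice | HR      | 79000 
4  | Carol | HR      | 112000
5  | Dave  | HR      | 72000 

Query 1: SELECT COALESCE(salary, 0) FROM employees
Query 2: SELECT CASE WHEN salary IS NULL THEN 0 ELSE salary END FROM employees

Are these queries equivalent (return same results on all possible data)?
Yes, equivalent

Both queries return: [(0,), (72000,), (79000,), (80000,), (112000,)]

Reason: COALESCE vs CASE for NULL handling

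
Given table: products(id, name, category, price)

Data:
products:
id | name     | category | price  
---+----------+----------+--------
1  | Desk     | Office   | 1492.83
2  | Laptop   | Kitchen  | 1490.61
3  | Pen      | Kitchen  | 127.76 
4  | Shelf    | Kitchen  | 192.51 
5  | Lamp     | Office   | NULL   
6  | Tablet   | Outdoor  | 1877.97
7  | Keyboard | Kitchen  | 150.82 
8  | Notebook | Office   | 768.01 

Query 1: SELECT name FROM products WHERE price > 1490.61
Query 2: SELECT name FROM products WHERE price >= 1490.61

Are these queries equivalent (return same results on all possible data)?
No, not equivalent

Query 1 returns: [('Desk',), ('Tablet',)]
Query 2 returns: [('Desk',), ('Laptop',), ('Tablet',)]

Reason: > vs >= gives different results when price = 1490.61 exists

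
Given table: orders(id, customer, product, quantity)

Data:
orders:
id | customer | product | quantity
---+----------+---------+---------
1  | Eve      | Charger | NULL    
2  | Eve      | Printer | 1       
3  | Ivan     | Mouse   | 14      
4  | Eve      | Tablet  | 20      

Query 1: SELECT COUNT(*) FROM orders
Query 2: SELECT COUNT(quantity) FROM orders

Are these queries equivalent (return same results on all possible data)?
No, not equivalent

Query 1 returns: [(4,)]
Query 2 returns: [(3,)]

Reason: COUNT(*) includes NULLs, COUNT(column) excludes them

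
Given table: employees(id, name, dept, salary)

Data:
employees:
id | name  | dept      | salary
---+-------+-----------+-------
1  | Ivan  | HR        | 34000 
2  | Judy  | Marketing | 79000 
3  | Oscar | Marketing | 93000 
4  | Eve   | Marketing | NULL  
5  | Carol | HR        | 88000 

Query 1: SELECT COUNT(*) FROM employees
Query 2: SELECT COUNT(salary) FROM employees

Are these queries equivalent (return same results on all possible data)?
No, not equivalent

Query 1 returns: [(5,)]
Query 2 returns: [(4,)]

Reason: COUNT(*) includes NULLs, COUNT(column) excludes them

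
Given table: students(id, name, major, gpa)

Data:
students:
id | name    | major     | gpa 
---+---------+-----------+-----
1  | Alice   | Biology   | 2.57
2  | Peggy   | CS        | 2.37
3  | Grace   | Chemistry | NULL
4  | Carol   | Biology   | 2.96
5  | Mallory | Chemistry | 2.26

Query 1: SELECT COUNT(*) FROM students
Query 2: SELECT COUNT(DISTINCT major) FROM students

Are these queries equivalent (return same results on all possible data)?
No, not equivalent

Query 1 returns: [(5,)]
Query 2 returns: [(3,)]

Reason: COUNT(*) counts rows, COUNT(DISTINCT major) counts unique majors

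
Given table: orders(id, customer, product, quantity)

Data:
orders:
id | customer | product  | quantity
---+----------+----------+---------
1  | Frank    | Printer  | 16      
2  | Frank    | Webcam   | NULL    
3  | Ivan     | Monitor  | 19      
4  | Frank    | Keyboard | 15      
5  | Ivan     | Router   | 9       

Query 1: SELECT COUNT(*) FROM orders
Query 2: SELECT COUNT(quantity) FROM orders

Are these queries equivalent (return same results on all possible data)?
No, not equivalent

Query 1 returns: [(5,)]
Query 2 returns: [(4,)]

Reason: COUNT(*) includes NULLs, COUNT(column) excludes them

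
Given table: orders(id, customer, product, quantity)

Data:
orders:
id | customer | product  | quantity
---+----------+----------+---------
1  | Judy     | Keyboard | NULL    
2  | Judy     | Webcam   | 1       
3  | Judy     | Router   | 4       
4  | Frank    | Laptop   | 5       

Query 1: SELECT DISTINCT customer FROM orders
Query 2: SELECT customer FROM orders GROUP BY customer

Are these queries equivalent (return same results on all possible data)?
Yes, equivalent

Both queries return: [('Frank',), ('Judy',)]

Reason: Both get unique customers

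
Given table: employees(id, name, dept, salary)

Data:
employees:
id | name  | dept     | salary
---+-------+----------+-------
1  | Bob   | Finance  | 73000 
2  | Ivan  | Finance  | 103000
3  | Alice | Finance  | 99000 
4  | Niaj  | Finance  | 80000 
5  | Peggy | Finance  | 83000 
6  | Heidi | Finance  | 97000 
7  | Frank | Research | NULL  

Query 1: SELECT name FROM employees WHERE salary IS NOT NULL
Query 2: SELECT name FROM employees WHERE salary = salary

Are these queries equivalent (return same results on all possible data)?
Yes, equivalent

Both queries return: [('Alice',), ('Bob',), ('Heidi',), ('Ivan',), ('Niaj',), ('Peggy',)]

Reason: IS NOT NULL vs self-equality (both exclude NULLs)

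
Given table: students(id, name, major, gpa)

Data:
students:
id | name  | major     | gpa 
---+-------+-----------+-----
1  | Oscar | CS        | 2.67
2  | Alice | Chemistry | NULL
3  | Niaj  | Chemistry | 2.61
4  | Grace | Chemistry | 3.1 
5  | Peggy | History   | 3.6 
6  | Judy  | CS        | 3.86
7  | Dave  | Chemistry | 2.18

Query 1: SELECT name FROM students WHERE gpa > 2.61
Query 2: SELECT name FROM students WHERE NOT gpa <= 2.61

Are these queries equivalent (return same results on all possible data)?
Yes, equivalent

Both queries return: [('Grace',), ('Judy',), ('Oscar',), ('Peggy',)]

Reason: Both filter gpa > 2.61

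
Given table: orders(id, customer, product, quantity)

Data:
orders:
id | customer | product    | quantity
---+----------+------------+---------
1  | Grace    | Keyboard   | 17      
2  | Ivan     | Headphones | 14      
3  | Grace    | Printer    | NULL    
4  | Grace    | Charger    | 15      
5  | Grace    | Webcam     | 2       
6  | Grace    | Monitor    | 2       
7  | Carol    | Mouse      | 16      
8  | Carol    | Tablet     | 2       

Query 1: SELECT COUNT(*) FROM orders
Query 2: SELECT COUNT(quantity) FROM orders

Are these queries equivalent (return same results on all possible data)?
No, not equivalent

Query 1 returns: [(8,)]
Query 2 returns: [(7,)]

Reason: COUNT(*) includes NULLs, COUNT(column) excludes them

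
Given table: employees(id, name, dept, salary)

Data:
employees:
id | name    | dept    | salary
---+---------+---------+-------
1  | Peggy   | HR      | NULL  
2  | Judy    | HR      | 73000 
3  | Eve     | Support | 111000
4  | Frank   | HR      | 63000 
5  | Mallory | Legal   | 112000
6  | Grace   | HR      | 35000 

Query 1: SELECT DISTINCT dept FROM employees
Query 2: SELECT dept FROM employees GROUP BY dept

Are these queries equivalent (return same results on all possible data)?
Yes, equivalent

Both queries return: [('HR',), ('Legal',), ('Support',)]

Reason: Both get unique depts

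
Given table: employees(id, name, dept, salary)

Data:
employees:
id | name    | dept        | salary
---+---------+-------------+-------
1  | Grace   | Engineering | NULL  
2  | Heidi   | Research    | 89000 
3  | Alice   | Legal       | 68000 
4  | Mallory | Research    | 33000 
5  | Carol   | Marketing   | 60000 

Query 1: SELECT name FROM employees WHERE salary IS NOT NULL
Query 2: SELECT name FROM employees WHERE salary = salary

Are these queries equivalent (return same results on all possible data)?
Yes, equivalent

Both queries return: [('Alice',), ('Carol',), ('Heidi',), ('Mallory',)]

Reason: IS NOT NULL vs self-equality (both exclude NULLs)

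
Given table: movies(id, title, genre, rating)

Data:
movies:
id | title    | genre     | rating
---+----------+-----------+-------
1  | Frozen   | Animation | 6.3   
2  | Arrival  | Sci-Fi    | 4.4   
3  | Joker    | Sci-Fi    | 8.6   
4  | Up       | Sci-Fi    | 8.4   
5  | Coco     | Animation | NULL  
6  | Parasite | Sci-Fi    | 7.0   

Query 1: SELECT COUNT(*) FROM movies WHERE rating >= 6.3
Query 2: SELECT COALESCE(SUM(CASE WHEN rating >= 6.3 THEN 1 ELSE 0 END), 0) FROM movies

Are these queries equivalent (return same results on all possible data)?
Yes, equivalent

Both queries return: [(4,)]

Reason: COUNT with WHERE vs conditional SUM (COALESCE handles empty-table NULL)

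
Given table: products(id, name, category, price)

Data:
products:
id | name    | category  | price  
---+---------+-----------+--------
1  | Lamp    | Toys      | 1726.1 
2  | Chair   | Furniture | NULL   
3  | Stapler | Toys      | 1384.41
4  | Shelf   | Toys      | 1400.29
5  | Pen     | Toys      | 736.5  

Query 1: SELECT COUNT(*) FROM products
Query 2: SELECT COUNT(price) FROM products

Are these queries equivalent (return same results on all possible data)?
No, not equivalent

Query 1 returns: [(5,)]
Query 2 returns: [(4,)]

Reason: COUNT(*) includes NULLs, COUNT(column) excludes them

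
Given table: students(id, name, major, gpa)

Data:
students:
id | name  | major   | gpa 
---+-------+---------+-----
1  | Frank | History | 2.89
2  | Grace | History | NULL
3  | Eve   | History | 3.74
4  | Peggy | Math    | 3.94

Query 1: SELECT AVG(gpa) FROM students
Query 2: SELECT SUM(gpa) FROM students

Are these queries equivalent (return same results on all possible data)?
No, not equivalent

Query 1 returns: [(3.5233333333333334,)]
Query 2 returns: [(10.57,)]

Reason: AVG vs SUM give different aggregate values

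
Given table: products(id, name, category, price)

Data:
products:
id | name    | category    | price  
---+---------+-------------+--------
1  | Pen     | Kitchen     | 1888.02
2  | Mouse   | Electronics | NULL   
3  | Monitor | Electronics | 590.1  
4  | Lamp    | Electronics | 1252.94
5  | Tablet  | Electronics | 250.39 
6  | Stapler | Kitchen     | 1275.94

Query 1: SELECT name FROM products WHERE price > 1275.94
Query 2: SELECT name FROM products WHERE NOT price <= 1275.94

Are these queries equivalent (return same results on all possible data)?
Yes, equivalent

Both queries return: [('Pen',)]

Reason: Both filter price > 1275.94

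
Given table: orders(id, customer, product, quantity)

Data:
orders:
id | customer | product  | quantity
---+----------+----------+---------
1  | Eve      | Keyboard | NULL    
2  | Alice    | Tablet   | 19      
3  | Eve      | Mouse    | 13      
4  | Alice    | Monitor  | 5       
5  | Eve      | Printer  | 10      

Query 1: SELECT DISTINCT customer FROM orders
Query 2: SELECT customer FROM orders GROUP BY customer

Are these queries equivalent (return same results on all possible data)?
Yes, equivalent

Both queries return: [('Alice',), ('Eve',)]

Reason: Both get unique customers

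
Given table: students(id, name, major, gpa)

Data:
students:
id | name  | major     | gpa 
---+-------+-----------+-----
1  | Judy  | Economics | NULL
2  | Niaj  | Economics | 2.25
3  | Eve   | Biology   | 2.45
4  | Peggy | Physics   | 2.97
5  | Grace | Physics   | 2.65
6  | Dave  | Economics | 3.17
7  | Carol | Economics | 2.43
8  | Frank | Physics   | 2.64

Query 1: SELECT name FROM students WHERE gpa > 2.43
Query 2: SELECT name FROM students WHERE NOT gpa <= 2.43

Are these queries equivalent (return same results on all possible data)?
Yes, equivalent

Both queries return: [('Dave',), ('Eve',), ('Frank',), ('Grace',), ('Peggy',)]

Reason: Both filter gpa > 2.43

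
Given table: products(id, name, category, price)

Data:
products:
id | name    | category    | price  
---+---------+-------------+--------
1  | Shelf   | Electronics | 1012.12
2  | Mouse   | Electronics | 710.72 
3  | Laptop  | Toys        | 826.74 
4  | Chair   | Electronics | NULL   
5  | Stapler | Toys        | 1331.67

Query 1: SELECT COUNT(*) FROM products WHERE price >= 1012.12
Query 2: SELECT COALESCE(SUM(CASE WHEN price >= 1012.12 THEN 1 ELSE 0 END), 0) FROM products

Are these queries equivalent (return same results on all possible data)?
Yes, equivalent

Both queries return: [(2,)]

Reason: COUNT with WHERE vs conditional SUM (COALESCE handles empty-table NULL)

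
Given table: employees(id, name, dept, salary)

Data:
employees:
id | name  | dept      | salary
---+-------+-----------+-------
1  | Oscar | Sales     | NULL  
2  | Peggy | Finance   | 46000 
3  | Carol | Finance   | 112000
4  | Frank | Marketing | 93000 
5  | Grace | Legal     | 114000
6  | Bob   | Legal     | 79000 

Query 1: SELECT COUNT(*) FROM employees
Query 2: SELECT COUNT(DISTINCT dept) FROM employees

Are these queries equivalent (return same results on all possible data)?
No, not equivalent

Query 1 returns: [(6,)]
Query 2 returns: [(4,)]

Reason: COUNT(*) counts rows, COUNT(DISTINCT dept) counts unique depts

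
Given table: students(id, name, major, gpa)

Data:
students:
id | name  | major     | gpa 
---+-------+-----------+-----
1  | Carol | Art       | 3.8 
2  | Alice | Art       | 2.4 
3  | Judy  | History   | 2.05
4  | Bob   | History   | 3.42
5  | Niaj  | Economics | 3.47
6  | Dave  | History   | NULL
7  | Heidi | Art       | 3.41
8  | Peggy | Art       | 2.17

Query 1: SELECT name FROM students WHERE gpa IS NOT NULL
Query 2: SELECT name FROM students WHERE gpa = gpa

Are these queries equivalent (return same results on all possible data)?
Yes, equivalent

Both queries return: [('Alice',), ('Bob',), ('Carol',), ('Heidi',), ('Judy',), ('Niaj',), ('Peggy',)]

Reason: IS NOT NULL vs self-equality (both exclude NULLs)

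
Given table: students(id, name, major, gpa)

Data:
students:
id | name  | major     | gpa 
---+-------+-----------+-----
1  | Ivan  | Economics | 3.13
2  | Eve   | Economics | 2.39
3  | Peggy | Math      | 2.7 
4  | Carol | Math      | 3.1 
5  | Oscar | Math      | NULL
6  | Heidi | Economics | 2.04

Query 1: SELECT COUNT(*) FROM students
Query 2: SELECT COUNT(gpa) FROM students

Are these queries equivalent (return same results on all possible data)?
No, not equivalent

Query 1 returns: [(6,)]
Query 2 returns: [(5,)]

Reason: COUNT(*) includes NULLs, COUNT(column) excludes them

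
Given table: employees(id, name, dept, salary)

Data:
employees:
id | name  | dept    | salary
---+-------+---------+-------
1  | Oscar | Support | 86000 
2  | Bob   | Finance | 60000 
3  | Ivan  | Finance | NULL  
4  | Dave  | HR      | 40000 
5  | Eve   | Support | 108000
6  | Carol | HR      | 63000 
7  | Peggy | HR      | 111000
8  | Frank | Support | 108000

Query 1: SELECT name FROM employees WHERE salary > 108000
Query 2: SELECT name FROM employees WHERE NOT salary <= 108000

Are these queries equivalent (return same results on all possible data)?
Yes, equivalent

Both queries return: [('Peggy',)]

Reason: Both filter salary > 108000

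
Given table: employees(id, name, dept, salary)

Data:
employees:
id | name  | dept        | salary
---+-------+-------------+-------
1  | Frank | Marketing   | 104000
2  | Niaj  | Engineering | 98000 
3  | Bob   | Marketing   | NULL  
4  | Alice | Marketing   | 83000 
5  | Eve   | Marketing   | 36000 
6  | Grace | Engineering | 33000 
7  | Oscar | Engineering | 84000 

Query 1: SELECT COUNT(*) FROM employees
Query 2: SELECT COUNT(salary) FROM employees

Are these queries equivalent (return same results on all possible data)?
No, not equivalent

Query 1 returns: [(7,)]
Query 2 returns: [(6,)]

Reason: COUNT(*) includes NULLs, COUNT(column) excludes them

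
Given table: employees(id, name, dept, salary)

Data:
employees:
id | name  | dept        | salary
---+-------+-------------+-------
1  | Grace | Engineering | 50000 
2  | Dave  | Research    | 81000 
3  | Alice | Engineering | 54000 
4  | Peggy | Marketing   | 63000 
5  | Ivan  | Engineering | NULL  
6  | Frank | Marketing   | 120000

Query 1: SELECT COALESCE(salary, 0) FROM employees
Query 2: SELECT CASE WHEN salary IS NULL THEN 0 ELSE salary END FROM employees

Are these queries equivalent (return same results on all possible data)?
Yes, equivalent

Both queries return: [(0,), (50000,), (54000,), (63000,), (81000,), (120000,)]

Reason: COALESCE vs CASE for NULL handling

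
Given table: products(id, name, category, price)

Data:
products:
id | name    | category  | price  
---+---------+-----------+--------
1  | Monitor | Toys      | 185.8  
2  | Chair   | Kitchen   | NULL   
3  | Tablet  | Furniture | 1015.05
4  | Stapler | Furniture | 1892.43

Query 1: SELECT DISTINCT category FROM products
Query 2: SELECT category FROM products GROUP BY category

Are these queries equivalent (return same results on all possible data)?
Yes, equivalent

Both queries return: [('Furniture',), ('Kitchen',), ('Toys',)]

Reason: Both get unique categorys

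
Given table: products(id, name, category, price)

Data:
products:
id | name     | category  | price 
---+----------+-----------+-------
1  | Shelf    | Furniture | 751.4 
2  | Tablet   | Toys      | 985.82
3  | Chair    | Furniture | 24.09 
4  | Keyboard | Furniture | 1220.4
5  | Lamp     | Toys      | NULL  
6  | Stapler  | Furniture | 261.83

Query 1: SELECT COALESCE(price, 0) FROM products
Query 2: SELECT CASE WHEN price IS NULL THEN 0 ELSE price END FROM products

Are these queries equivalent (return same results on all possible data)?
Yes, equivalent

Both queries return: [(0,), (24.09,), (261.83,), (751.4,), (985.82,), (1220.4,)]

Reason: COALESCE vs CASE for NULL handling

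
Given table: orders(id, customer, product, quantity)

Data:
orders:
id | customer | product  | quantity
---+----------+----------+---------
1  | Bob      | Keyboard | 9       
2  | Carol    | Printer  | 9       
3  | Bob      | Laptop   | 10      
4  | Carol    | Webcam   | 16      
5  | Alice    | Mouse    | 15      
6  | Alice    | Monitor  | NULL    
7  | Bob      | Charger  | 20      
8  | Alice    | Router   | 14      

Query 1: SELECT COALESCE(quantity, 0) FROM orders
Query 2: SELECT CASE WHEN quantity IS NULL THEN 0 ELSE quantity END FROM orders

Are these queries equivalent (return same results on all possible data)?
Yes, equivalent

Both queries return: [(0,), (9,), (9,), (10,), (14,), (15,), (16,), (20,)]

Reason: COALESCE vs CASE for NULL handling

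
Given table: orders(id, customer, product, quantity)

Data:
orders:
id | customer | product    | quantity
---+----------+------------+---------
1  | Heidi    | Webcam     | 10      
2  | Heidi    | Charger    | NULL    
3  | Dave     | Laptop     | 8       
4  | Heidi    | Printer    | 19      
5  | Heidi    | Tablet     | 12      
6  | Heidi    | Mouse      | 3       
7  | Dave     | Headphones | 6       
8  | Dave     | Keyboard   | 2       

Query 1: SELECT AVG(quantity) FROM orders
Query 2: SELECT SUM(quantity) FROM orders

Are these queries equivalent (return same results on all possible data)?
No, not equivalent

Query 1 returns: [(8.571428571428571,)]
Query 2 returns: [(60,)]

Reason: AVG vs SUM give different aggregate values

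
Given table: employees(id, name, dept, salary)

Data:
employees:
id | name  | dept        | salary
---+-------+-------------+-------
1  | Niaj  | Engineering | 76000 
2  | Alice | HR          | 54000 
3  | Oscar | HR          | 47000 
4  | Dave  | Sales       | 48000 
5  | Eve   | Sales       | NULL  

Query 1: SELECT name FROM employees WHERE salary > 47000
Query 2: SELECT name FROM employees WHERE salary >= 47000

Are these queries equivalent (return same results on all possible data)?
No, not equivalent

Query 1 returns: [('Niaj',), ('Alice',), ('Dave',)]
Query 2 returns: [('Niaj',), ('Alice',), ('Oscar',), ('Dave',)]

Reason: > vs >= gives different results when salary = 47000 exists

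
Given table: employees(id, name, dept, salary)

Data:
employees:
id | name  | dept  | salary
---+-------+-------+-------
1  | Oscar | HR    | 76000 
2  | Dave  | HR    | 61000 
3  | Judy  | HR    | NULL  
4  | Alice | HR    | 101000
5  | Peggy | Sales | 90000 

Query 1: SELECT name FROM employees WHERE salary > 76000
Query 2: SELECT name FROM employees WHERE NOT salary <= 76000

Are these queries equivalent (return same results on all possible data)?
Yes, equivalent

Both queries return: [('Alice',), ('Peggy',)]

Reason: Both filter salary > 76000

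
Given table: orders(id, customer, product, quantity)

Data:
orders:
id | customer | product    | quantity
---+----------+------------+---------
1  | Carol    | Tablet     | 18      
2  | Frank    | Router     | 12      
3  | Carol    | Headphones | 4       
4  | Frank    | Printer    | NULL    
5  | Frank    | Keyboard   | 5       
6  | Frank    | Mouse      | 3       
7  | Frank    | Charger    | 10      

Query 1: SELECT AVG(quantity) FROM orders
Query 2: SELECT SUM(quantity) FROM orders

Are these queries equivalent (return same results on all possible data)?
No, not equivalent

Query 1 returns: [(8.666666666666666,)]
Query 2 returns: [(52,)]

Reason: AVG vs SUM give different aggregate values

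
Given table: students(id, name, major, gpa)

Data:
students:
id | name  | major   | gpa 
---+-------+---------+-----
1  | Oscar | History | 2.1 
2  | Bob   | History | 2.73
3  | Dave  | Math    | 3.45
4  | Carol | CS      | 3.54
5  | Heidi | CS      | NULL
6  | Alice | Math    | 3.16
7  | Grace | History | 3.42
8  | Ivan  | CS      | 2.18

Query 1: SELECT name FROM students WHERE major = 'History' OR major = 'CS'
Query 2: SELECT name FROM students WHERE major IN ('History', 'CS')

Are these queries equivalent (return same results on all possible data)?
Yes, equivalent

Both queries return: [('Bob',), ('Carol',), ('Grace',), ('Heidi',), ('Ivan',), ('Oscar',)]

Reason: OR vs IN are equivalent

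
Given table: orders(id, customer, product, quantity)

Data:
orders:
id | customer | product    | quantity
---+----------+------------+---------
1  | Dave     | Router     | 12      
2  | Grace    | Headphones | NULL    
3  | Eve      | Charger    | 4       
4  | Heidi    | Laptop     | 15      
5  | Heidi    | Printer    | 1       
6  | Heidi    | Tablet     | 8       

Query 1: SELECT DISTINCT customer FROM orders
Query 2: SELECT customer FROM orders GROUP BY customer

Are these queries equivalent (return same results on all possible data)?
Yes, equivalent

Both queries return: [('Dave',), ('Eve',), ('Grace',), ('Heidi',)]

Reason: Both get unique customers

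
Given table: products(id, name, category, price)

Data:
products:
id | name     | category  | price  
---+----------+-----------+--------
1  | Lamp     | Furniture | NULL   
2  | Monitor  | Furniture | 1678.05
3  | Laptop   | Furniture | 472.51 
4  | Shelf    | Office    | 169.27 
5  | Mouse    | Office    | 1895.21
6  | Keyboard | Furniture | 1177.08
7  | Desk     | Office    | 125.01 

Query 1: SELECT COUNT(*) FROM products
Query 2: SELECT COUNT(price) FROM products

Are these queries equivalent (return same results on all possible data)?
No, not equivalent

Query 1 returns: [(7,)]
Query 2 returns: [(6,)]

Reason: COUNT(*) includes NULLs, COUNT(column) excludes them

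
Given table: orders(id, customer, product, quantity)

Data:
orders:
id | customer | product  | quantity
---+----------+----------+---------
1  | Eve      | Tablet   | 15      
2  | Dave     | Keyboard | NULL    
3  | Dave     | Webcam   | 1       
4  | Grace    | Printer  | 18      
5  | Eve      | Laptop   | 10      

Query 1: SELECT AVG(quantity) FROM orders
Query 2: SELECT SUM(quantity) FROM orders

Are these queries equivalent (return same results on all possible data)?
No, not equivalent

Query 1 returns: [(11.0,)]
Query 2 returns: [(44,)]

Reason: AVG vs SUM give different aggregate values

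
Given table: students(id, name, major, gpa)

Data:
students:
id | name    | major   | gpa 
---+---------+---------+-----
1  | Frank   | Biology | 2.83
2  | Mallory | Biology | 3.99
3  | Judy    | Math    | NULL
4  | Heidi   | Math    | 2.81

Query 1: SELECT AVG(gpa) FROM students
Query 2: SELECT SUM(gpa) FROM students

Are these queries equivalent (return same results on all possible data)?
No, not equivalent

Query 1 returns: [(3.2100000000000004,)]
Query 2 returns: [(9.63,)]

Reason: AVG vs SUM give different aggregate values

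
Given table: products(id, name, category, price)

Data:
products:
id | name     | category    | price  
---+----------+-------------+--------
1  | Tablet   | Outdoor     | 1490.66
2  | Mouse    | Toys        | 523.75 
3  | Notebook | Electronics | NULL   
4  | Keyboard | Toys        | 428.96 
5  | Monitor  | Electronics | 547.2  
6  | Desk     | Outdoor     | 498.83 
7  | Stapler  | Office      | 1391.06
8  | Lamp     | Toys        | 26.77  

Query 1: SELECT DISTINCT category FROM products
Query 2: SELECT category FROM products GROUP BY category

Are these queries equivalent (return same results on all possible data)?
Yes, equivalent

Both queries return: [('Electronics',), ('Office',), ('Outdoor',), ('Toys',)]

Reason: Both get unique categorys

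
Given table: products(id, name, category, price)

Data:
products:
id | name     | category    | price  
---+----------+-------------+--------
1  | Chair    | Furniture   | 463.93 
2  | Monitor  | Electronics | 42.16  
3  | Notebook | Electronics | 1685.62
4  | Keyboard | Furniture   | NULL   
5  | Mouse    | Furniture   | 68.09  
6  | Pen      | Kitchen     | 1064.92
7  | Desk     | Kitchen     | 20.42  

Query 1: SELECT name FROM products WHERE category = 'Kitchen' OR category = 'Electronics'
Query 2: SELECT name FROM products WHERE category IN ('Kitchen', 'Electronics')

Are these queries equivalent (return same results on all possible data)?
Yes, equivalent

Both queries return: [('Desk',), ('Monitor',), ('Notebook',), ('Pen',)]

Reason: OR vs IN are equivalent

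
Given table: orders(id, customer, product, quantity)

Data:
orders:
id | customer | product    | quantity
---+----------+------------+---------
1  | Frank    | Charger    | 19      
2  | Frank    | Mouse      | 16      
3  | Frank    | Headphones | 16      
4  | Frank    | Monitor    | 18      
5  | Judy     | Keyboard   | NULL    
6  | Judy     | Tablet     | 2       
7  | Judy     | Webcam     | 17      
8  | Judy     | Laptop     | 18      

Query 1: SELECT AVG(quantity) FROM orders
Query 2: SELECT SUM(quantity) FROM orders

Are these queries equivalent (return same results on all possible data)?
No, not equivalent

Query 1 returns: [(15.142857142857142,)]
Query 2 returns: [(106,)]

Reason: AVG vs SUM give different aggregate values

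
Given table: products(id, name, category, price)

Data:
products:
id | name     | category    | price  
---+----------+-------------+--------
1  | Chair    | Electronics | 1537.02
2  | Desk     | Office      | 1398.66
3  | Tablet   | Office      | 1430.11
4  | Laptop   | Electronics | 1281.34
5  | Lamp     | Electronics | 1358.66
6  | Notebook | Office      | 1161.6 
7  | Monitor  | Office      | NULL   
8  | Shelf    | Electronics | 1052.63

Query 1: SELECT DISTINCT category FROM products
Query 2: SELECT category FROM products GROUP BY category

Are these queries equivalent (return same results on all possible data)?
Yes, equivalent

Both queries return: [('Electronics',), ('Office',)]

Reason: Both get unique categorys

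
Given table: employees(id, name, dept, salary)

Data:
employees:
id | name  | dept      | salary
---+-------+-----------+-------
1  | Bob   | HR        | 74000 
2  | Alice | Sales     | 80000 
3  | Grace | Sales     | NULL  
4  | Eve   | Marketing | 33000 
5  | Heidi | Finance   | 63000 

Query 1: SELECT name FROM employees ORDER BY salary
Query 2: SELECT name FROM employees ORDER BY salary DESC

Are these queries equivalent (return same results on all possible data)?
No, not equivalent

Query 1 returns: [('Grace',), ('Eve',), ('Heidi',), ('Bob',), ('Alice',)]
Query 2 returns: [('Alice',), ('Bob',), ('Heidi',), ('Eve',), ('Grace',)]

Reason: ASC vs DESC gives opposite ordering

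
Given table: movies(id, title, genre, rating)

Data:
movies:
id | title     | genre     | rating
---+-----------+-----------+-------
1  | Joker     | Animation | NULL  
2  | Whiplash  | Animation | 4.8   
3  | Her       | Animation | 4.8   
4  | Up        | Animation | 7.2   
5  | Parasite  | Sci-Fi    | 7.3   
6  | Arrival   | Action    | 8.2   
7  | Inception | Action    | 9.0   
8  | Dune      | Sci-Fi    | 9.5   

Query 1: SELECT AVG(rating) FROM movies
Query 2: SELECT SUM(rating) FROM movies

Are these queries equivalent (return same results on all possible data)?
No, not equivalent

Query 1 returns: [(7.257142857142857,)]
Query 2 returns: [(50.8,)]

Reason: AVG vs SUM give different aggregate values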